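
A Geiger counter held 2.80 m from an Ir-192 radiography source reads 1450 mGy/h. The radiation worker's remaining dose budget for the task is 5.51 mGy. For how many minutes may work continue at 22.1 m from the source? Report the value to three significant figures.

14.2 min

Using I₁d₁² = I₂d₂², rate at 22.1 m:
1450 × (2.80/22.1)² = 1450 × 0.01605 = 23.27 mGy/h.
Stay time = 5.51 mGy ÷ 23.27 mGy/h = 0.2368 h = 14.21 min.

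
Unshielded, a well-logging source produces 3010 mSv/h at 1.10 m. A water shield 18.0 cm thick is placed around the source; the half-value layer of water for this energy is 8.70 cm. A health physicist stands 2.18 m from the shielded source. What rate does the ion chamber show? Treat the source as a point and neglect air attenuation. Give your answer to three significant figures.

183 mSv/h

Distance alone: (1.10/2.18)² = 0.2546, so 3010 × 0.2546 = 766.3 mSv/h.
Shield: 18.0/8.70 = 2.069 half-value layers → attenuation 2^(−2.069) = 0.2383.
Combined: 766.3 × 0.2383 = 182.6 mSv/h.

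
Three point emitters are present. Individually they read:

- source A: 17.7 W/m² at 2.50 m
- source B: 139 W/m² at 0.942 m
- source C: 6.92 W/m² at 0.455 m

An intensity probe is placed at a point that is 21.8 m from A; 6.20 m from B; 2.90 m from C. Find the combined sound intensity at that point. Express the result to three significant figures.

3.61 W/m²

By superposition, sum each source's inverse-square contribution:
A: 17.7 × (2.50/21.8)² = 0.2328 W/m²
B: 139 × (0.942/6.20)² = 3.209 W/m²
C: 6.92 × (0.455/2.90)² = 0.1703 W/m²
Total = 0.2328 + 3.209 + 0.1703 = 3.612 W/m².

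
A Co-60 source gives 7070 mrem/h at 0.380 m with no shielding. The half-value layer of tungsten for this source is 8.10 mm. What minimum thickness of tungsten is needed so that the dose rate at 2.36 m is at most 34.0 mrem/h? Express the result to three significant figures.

At 2.36 m, distance alone gives (0.380/2.36)² = 0.02593, so 7070 × 0.02593 = 183.3 mrem/h.
Further attenuation needed: 183.3/34.0 = 5.391.
n = log₂(5.391) = 2.431 half-value layers.
Thickness = 2.431 × 8.10 mm = 19.69 mm.

19.7 mm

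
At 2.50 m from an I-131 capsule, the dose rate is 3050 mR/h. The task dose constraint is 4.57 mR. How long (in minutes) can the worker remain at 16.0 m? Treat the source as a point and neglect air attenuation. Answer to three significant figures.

Intensity scales as (d₁/d₂)², so rate at 16.0 m:
3050 × (2.50/16.0)² = 3050 × 0.02441 = 74.45 mR/h.
Stay time = 4.57 mR ÷ 74.45 mR/h = 0.06138 h = 3.683 min.

3.68 min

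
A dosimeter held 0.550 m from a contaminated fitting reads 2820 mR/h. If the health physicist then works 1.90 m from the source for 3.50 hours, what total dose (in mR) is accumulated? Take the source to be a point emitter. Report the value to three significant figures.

Applying the 1/r² law, rate at 1.90 m:
2820 × (0.550/1.90)² = 2820 × 0.08380 = 236.3 mR/h.
Dose = rate × time = 236.3 mR/h × 3.500 h = 827.1 mR.

827 mR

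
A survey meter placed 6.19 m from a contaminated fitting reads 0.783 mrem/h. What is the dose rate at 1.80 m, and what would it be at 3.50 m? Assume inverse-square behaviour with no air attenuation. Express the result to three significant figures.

Intensity scales as (d₁/d₂)², so
At 1.80 m: 0.783 × (6.19/1.80)² = 0.783 × 11.83 = 9.263 mrem/h
At 3.50 m: 9.263 × (1.80/3.50)² = 9.263 × 0.2645 = 2.450 mrem/h.

9.26 mrem/h; 2.45 mrem/h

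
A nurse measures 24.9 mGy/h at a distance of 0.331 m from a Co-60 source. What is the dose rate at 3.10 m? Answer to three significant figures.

Intensity scales as (d₁/d₂)², so the rate at 3.10 m is
(0.331/3.10)² = 0.01140, so 24.9 × 0.01140 = 0.2839 mGy/h.

0.284 mGy/h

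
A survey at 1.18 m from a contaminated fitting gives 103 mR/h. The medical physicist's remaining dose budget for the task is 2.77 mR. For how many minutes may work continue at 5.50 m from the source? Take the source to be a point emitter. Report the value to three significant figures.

Since intensity falls as 1/r², rate at 5.50 m:
(1.18/5.50)² = 0.04603, so 103 × 0.04603 = 4.741 mR/h.
Stay time = 2.77 mR ÷ 4.741 mR/h = 0.5843 h = 35.06 min.

35.1 min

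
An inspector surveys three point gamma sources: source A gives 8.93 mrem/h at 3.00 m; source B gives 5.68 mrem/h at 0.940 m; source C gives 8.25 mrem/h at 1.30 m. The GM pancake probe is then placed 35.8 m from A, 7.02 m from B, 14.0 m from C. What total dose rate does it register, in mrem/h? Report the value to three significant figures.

Each source contributes Iᵢ·(dᵢ/rᵢ)²; contributions add.
A: 8.93 × (3.00/35.8)² = 0.06271 mrem/h
B: 5.68 × (0.940/7.02)² = 0.1018 mrem/h
C: 8.25 × (1.30/14.0)² = 0.07114 mrem/h
Total = 0.06271 + 0.1018 + 0.07114 = 0.2356 mrem/h.

0.236 mrem/h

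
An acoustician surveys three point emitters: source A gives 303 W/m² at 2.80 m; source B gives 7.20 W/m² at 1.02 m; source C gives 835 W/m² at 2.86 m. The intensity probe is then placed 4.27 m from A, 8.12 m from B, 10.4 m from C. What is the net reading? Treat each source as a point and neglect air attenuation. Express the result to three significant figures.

By superposition, sum each source's inverse-square contribution:
A: 303 × (2.80/4.27)² = 130.3 W/m²
B: 7.20 × (1.02/8.12)² = 0.1136 W/m²
C: 835 × (2.86/10.4)² = 63.15 W/m²
Total = 130.3 + 0.1136 + 63.15 = 193.6 W/m².

194 W/m²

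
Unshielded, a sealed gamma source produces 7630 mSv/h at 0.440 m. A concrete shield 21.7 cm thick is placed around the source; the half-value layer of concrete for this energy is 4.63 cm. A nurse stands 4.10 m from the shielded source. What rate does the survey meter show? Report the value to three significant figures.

3.41 mSv/h

Distance alone: 7630 × (0.440/4.10)² = 7630 × 0.01152 = 87.90 mSv/h.
Shield: 21.7/4.63 = 4.687 half-value layers → attenuation 2^(−4.687) = 0.03882.
Combined: 87.90 × 0.03882 = 3.412 mSv/h.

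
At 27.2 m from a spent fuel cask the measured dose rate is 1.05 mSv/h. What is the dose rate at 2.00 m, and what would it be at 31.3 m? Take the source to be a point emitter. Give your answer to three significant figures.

By the inverse-square law,
At 2.00 m: (27.2/2.00)² = 185.0, so 1.05 × 185.0 = 194.2 mSv/h
At 31.3 m: 194.2 × (2.00/31.3)² = 194.2 × 0.004083 = 0.7929 mSv/h.

194 mSv/h; 0.793 mSv/h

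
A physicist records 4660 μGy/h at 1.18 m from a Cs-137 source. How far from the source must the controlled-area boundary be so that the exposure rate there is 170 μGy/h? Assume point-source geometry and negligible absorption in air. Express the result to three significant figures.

Applying the 1/r² law, d₂ = d₁·√(I₁/I₂).
I₁/I₂ = 4660/170 = 27.41, so d₂ = 1.18 × √27.41 = 6.178 m.

6.18 m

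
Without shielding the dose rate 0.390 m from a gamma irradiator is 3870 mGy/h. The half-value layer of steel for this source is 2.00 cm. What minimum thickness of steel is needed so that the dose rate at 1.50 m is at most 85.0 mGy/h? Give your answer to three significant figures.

At 1.50 m, distance alone gives 3870 × (0.390/1.50)² = 3870 × 0.06760 = 261.6 mGy/h.
Further attenuation needed: 261.6/85.0 = 3.078.
n = log₂(3.078) = 1.622 half-value layers.
Thickness = 1.622 × 2.00 cm = 3.244 cm.

3.24 cm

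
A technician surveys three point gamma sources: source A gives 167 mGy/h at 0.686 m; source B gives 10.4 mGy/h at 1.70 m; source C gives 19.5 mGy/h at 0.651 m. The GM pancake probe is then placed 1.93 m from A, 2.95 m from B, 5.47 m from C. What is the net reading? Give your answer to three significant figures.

24.8 mGy/h

Each source contributes Iᵢ·(dᵢ/rᵢ)²; contributions add.
A: 167 × (0.686/1.93)² = 21.10 mGy/h
B: 10.4 × (1.70/2.95)² = 3.454 mGy/h
C: 19.5 × (0.651/5.47)² = 0.2762 mGy/h
Total = 21.10 + 3.454 + 0.2762 = 24.83 mGy/h.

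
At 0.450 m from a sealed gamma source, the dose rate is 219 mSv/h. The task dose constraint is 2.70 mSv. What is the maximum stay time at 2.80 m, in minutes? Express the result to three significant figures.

28.6 min

Intensity scales as (d₁/d₂)², so rate at 2.80 m:
219 × (0.450/2.80)² = 219 × 0.02583 = 5.657 mSv/h.
Stay time = 2.70 mSv ÷ 5.657 mSv/h = 0.4773 h = 28.64 min.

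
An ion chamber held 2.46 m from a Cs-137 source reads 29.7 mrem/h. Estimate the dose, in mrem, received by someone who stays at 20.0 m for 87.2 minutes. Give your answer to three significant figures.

By the inverse-square law, rate at 20.0 m:
29.7 × (2.46/20.0)² = 29.7 × 0.01513 = 0.4494 mrem/h.
Dose = rate × time = 0.4494 mrem/h × 1.453 h = 0.6530 mrem.

0.653 mrem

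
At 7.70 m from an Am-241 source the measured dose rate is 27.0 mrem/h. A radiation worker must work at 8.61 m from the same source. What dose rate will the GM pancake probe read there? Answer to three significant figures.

21.6 mrem/h

Applying the 1/r² law, scaling from 7.70 m to 8.61 m:
27.0 × (7.70/8.61)² = 27.0 × 0.7998 = 21.59 mrem/h.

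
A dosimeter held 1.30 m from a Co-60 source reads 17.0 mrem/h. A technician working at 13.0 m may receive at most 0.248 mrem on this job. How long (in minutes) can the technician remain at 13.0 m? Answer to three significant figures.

Applying the 1/r² law, rate at 13.0 m:
17.0 × (1.30/13.0)² = 17.0 × 0.01000 = 0.1700 mrem/h.
Stay time = 0.248 mrem ÷ 0.1700 mrem/h = 1.459 h = 87.54 min.

87.5 min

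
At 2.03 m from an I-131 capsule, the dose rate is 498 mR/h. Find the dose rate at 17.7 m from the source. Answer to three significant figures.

Intensity scales as (d₁/d₂)², so the rate at 17.7 m is
(2.03/17.7)² = 0.01315, so 498 × 0.01315 = 6.549 mR/h.

6.55 mR/h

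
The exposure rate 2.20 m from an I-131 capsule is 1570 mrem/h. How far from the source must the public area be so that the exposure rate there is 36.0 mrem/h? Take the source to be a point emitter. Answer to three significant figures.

Since intensity falls as 1/r², d₂ = d₁·√(I₁/I₂).
I₁/I₂ = 1570/36.0 = 43.61, so d₂ = 2.20 × √43.61 = 14.53 m.

14.5 m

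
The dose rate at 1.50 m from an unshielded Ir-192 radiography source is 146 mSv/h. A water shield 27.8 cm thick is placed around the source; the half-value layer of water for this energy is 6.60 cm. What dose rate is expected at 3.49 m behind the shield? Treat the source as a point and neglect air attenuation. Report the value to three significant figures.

Distance alone: (1.50/3.49)² = 0.1847, so 146 × 0.1847 = 26.97 mSv/h.
Shield: 27.8/6.60 = 4.212 half-value layers → attenuation 2^(−4.212) = 0.05396.
Combined: 26.97 × 0.05396 = 1.455 mSv/h.

1.46 mSv/h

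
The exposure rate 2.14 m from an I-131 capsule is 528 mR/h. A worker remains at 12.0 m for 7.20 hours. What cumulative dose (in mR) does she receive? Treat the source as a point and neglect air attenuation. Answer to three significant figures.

121 mR

By the inverse-square law, rate at 12.0 m:
(2.14/12.0)² = 0.03180, so 528 × 0.03180 = 16.79 mR/h.
Dose = rate × time = 16.79 mR/h × 7.200 h = 120.9 mR.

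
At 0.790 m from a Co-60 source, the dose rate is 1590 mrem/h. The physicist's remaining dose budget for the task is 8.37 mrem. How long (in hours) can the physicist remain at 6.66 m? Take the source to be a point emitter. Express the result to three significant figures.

0.374 h

Using I₁d₁² = I₂d₂², rate at 6.66 m:
1590 × (0.790/6.66)² = 1590 × 0.01407 = 22.37 mrem/h.
Stay time = 8.37 mrem ÷ 22.37 mrem/h = 0.3742 h.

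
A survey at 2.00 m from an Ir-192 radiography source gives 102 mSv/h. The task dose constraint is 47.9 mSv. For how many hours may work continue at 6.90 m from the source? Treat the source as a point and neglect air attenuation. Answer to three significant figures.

5.59 h

Using I₁d₁² = I₂d₂², rate at 6.90 m:
(2.00/6.90)² = 0.08402, so 102 × 0.08402 = 8.570 mSv/h.
Stay time = 47.9 mSv ÷ 8.570 mSv/h = 5.589 h.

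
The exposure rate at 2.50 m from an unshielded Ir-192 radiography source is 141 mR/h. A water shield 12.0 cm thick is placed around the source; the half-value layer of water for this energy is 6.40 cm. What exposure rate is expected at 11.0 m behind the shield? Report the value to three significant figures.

1.99 mR/h

Distance alone: 141 × (2.50/11.0)² = 141 × 0.05165 = 7.283 mR/h.
Shield: 12.0/6.40 = 1.875 half-value layers → attenuation 2^(−1.875) = 0.2726.
Combined: 7.283 × 0.2726 = 1.985 mR/h.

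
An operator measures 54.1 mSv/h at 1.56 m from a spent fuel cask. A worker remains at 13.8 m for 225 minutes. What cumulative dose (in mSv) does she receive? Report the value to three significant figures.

Intensity scales as (d₁/d₂)², so rate at 13.8 m:
54.1 × (1.56/13.8)² = 54.1 × 0.01278 = 0.6914 mSv/h.
Dose = rate × time = 0.6914 mSv/h × 3.750 h = 2.593 mSv.

2.59 mSv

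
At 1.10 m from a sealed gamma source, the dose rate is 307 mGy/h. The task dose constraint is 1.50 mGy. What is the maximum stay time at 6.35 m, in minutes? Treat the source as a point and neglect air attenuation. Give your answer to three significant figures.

By the inverse-square law, rate at 6.35 m:
(1.10/6.35)² = 0.03001, so 307 × 0.03001 = 9.213 mGy/h.
Stay time = 1.50 mGy ÷ 9.213 mGy/h = 0.1628 h = 9.768 min.

9.77 min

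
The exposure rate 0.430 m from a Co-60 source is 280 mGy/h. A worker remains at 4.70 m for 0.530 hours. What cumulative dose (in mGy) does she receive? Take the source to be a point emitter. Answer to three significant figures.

By the inverse-square law, rate at 4.70 m:
(0.430/4.70)² = 0.008370, so 280 × 0.008370 = 2.344 mGy/h.
Dose = rate × time = 2.344 mGy/h × 0.5300 h = 1.242 mGy.

1.24 mGy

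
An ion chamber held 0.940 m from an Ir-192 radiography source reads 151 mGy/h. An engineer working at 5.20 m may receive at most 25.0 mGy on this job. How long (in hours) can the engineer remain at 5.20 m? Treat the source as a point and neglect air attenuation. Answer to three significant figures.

5.07 h

Since intensity falls as 1/r², rate at 5.20 m:
(0.940/5.20)² = 0.03268, so 151 × 0.03268 = 4.935 mGy/h.
Stay time = 25.0 mGy ÷ 4.935 mGy/h = 5.066 h.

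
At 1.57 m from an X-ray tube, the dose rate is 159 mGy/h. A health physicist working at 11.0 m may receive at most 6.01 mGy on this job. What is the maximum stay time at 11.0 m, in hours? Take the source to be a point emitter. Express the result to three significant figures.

1.86 h

Intensity scales as (d₁/d₂)², so rate at 11.0 m:
(1.57/11.0)² = 0.02037, so 159 × 0.02037 = 3.239 mGy/h.
Stay time = 6.01 mGy ÷ 3.239 mGy/h = 1.856 h.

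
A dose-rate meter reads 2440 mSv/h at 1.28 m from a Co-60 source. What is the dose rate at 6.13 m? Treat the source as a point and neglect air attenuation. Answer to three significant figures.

106 mSv/h

Intensity scales as (d₁/d₂)², so the rate at 6.13 m is
(1.28/6.13)² = 0.04360, so 2440 × 0.04360 = 106.4 mSv/h.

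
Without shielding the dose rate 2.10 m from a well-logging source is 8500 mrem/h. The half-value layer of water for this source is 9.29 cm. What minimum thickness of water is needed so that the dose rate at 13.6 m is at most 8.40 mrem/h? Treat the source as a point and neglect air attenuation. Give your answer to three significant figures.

42.7 cm

At 13.6 m, distance alone gives (2.10/13.6)² = 0.02384, so 8500 × 0.02384 = 202.6 mrem/h.
Further attenuation needed: 202.6/8.40 = 24.12.
n = log₂(24.12) = 4.592 half-value layers.
Thickness = 4.592 × 9.29 cm = 42.66 cm.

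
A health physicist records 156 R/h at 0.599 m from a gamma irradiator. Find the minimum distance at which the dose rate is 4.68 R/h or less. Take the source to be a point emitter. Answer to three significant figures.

3.46 m

Using I₁d₁² = I₂d₂², d₂ = d₁·√(I₁/I₂).
I₁/I₂ = 156/4.68 = 33.33, so d₂ = 0.599 × √33.33 = 3.458 m.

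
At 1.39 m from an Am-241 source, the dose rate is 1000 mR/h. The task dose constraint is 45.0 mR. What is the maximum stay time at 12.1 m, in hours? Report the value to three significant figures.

3.41 h

Intensity scales as (d₁/d₂)², so rate at 12.1 m:
1000 × (1.39/12.1)² = 1000 × 0.01320 = 13.20 mR/h.
Stay time = 45.0 mR ÷ 13.20 mR/h = 3.409 h.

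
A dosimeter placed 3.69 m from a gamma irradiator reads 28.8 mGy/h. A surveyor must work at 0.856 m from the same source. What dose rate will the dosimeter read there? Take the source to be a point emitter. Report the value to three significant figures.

535 mGy/h

Since intensity falls as 1/r², scaling from 3.69 m to 0.856 m:
28.8 × (3.69/0.856)² = 28.8 × 18.58 = 535.1 mGy/h.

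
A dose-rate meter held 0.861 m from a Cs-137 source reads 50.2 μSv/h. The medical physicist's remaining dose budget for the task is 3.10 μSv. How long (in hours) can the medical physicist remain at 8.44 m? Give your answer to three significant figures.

Since intensity falls as 1/r², rate at 8.44 m:
50.2 × (0.861/8.44)² = 50.2 × 0.01041 = 0.5226 μSv/h.
Stay time = 3.10 μSv ÷ 0.5226 μSv/h = 5.932 h.

5.93 h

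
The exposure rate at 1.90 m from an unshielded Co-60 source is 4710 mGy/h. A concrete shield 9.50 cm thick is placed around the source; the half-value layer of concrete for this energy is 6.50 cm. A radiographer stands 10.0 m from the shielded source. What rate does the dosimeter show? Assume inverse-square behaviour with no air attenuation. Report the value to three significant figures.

61.7 mGy/h

Distance alone: (1.90/10.0)² = 0.03610, so 4710 × 0.03610 = 170.0 mGy/h.
Shield: 9.50/6.50 = 1.462 half-value layers → attenuation 2^(−1.462) = 0.3630.
Combined: 170.0 × 0.3630 = 61.71 mGy/h.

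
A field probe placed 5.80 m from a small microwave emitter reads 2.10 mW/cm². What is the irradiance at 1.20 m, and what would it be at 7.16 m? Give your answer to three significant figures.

49.1 mW/cm²; 1.38 mW/cm²

Intensity scales as (d₁/d₂)², so
At 1.20 m: 2.10 × (5.80/1.20)² = 2.10 × 23.36 = 49.06 mW/cm²
At 7.16 m: 49.06 × (1.20/7.16)² = 49.06 × 0.02809 = 1.378 mW/cm².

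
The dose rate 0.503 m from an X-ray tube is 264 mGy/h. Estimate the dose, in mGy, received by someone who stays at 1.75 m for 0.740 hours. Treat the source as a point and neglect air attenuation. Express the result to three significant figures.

By the inverse-square law, rate at 1.75 m:
264 × (0.503/1.75)² = 264 × 0.08262 = 21.81 mGy/h.
Dose = rate × time = 21.81 mGy/h × 0.7400 h = 16.14 mGy.

16.1 mGy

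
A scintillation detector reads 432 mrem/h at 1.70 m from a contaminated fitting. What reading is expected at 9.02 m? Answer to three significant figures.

Using I₁d₁² = I₂d₂², the rate at 9.02 m is
(1.70/9.02)² = 0.03552, so 432 × 0.03552 = 15.34 mrem/h.

15.3 mrem/h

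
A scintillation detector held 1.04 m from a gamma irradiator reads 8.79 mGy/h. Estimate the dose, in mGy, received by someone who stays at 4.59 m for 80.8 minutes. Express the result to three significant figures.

Since intensity falls as 1/r², rate at 4.59 m:
8.79 × (1.04/4.59)² = 8.79 × 0.05134 = 0.4513 mGy/h.
Dose = rate × time = 0.4513 mGy/h × 1.347 h = 0.6079 mGy.

0.608 mGy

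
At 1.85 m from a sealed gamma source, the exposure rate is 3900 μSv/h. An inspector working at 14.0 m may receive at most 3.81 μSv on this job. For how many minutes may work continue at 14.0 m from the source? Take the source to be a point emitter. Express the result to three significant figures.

3.36 min

Since intensity falls as 1/r², rate at 14.0 m:
(1.85/14.0)² = 0.01746, so 3900 × 0.01746 = 68.09 μSv/h.
Stay time = 3.81 μSv ÷ 68.09 μSv/h = 0.05596 h = 3.358 min.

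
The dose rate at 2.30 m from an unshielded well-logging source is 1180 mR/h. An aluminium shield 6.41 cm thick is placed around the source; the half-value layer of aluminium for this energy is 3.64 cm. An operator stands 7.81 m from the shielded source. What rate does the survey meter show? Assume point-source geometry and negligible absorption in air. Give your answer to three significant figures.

30.2 mR/h

Distance alone: (2.30/7.81)² = 0.08673, so 1180 × 0.08673 = 102.3 mR/h.
Shield: 6.41/3.64 = 1.761 half-value layers → attenuation 2^(−1.761) = 0.2950.
Combined: 102.3 × 0.2950 = 30.18 mR/h.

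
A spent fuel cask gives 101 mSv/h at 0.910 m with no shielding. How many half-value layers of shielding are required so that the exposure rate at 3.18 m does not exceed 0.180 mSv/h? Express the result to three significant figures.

5.52 half-value layers

At 3.18 m, distance alone gives (0.910/3.18)² = 0.08189, so 101 × 0.08189 = 8.271 mSv/h.
Further attenuation needed: 8.271/0.180 = 45.95.
n = log₂(45.95) = 5.522 half-value layers.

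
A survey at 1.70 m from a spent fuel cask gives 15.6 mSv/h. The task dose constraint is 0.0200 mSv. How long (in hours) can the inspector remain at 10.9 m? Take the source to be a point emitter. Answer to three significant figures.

By the inverse-square law, rate at 10.9 m:
(1.70/10.9)² = 0.02432, so 15.6 × 0.02432 = 0.3794 mSv/h.
Stay time = 0.0200 mSv ÷ 0.3794 mSv/h = 0.05271 h.

0.0527 h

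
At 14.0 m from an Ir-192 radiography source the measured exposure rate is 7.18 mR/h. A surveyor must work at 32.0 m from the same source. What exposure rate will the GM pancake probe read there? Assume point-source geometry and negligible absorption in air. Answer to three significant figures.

Using I₁d₁² = I₂d₂², scaling from 14.0 m to 32.0 m:
(14.0/32.0)² = 0.1914, so 7.18 × 0.1914 = 1.374 mR/h.

1.37 mR/h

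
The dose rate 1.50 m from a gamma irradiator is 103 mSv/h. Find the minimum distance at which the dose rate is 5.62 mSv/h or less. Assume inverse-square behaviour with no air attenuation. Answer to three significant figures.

Intensity scales as (d₁/d₂)², so d₂ = d₁·√(I₁/I₂).
I₁/I₂ = 103/5.62 = 18.33, so d₂ = 1.50 × √18.33 = 6.422 m.

6.42 m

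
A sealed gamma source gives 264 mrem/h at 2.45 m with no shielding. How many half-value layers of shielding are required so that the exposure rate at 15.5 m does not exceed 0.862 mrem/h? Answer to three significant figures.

At 15.5 m, distance alone gives (2.45/15.5)² = 0.02498, so 264 × 0.02498 = 6.595 mrem/h.
Further attenuation needed: 6.595/0.862 = 7.651.
n = log₂(7.651) = 2.936 half-value layers.

2.94 half-value layers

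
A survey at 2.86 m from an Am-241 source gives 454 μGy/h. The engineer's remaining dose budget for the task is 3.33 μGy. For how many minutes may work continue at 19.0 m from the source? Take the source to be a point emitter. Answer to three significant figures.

19.4 min

Applying the 1/r² law, rate at 19.0 m:
(2.86/19.0)² = 0.02266, so 454 × 0.02266 = 10.29 μGy/h.
Stay time = 3.33 μGy ÷ 10.29 μGy/h = 0.3236 h = 19.42 min.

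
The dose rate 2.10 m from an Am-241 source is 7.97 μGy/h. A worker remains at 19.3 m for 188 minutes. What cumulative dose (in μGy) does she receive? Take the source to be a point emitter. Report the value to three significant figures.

0.296 μGy

Using I₁d₁² = I₂d₂², rate at 19.3 m:
(2.10/19.3)² = 0.01184, so 7.97 × 0.01184 = 0.09436 μGy/h.
Dose = rate × time = 0.09436 μGy/h × 3.133 h = 0.2956 μGy.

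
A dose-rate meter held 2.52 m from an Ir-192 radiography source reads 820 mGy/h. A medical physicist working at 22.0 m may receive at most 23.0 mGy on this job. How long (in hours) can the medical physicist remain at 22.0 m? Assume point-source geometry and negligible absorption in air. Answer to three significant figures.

Applying the 1/r² law, rate at 22.0 m:
(2.52/22.0)² = 0.01312, so 820 × 0.01312 = 10.76 mGy/h.
Stay time = 23.0 mGy ÷ 10.76 mGy/h = 2.138 h.

2.14 h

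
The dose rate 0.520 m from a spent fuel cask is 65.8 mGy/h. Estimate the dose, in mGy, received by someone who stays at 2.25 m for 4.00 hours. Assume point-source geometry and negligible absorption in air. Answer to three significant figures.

Using I₁d₁² = I₂d₂², rate at 2.25 m:
(0.520/2.25)² = 0.05341, so 65.8 × 0.05341 = 3.514 mGy/h.
Dose = rate × time = 3.514 mGy/h × 4.000 h = 14.06 mGy.

14.1 mGy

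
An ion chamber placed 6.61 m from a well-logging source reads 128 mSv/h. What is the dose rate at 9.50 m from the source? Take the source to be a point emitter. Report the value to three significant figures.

Intensity scales as (d₁/d₂)², so scaling from 6.61 m to 9.50 m:
(6.61/9.50)² = 0.4841, so 128 × 0.4841 = 61.96 mSv/h.

62.0 mSv/h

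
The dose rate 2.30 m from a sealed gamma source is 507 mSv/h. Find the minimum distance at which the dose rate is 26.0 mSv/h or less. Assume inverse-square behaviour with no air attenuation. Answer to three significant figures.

Applying the 1/r² law, d₂ = d₁·√(I₁/I₂).
I₁/I₂ = 507/26.0 = 19.50, so d₂ = 2.30 × √19.50 = 10.16 m.

10.2 m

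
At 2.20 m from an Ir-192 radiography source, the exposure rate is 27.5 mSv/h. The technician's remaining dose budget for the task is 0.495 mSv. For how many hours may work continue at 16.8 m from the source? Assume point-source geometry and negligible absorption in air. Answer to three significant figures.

1.05 h

Intensity scales as (d₁/d₂)², so rate at 16.8 m:
(2.20/16.8)² = 0.01715, so 27.5 × 0.01715 = 0.4716 mSv/h.
Stay time = 0.495 mSv ÷ 0.4716 mSv/h = 1.050 h.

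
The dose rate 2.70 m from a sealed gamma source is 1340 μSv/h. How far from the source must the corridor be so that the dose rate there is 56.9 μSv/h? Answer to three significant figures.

By the inverse-square law, d₂ = d₁·√(I₁/I₂).
I₁/I₂ = 1340/56.9 = 23.55, so d₂ = 2.70 × √23.55 = 13.10 m.

13.1 m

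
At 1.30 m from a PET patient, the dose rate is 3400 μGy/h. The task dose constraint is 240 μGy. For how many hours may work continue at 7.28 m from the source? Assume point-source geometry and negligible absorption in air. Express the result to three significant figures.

2.21 h

Applying the 1/r² law, rate at 7.28 m:
3400 × (1.30/7.28)² = 3400 × 0.03189 = 108.4 μGy/h.
Stay time = 240 μGy ÷ 108.4 μGy/h = 2.214 h.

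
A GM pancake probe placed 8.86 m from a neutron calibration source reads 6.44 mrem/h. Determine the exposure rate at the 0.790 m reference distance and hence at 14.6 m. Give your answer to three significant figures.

By the inverse-square law,
At 0.790 m: 6.44 × (8.86/0.790)² = 6.44 × 125.8 = 810.2 mrem/h
At 14.6 m: 810.2 × (0.790/14.6)² = 810.2 × 0.002928 = 2.372 mrem/h.

810 mrem/h; 2.37 mrem/h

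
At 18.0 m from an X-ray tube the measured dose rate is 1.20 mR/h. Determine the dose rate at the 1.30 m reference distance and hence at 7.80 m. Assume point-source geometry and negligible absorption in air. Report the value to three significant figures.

230 mR/h; 6.39 mR/h

By the inverse-square law,
At 1.30 m: (18.0/1.30)² = 191.7, so 1.20 × 191.7 = 230.0 mR/h
At 7.80 m: 230.0 × (1.30/7.80)² = 230.0 × 0.02778 = 6.389 mR/h.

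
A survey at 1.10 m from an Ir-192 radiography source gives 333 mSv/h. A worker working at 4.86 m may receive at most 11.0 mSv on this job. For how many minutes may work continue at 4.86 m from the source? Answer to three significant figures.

Intensity scales as (d₁/d₂)², so rate at 4.86 m:
(1.10/4.86)² = 0.05123, so 333 × 0.05123 = 17.06 mSv/h.
Stay time = 11.0 mSv ÷ 17.06 mSv/h = 0.6448 h = 38.69 min.

38.7 min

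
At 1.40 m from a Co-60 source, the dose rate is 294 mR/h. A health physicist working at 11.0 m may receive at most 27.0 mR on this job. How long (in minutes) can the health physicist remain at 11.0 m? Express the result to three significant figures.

Intensity scales as (d₁/d₂)², so rate at 11.0 m:
294 × (1.40/11.0)² = 294 × 0.01620 = 4.763 mR/h.
Stay time = 27.0 mR ÷ 4.763 mR/h = 5.669 h = 340.1 min.

340 min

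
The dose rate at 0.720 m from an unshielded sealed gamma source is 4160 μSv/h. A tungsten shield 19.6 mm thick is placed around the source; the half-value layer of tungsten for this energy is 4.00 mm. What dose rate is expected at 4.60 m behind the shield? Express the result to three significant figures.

3.41 μSv/h

Distance alone: 4160 × (0.720/4.60)² = 4160 × 0.02450 = 101.9 μSv/h.
Shield: 19.6/4.00 = 4.900 half-value layers → attenuation 2^(−4.900) = 0.03349.
Combined: 101.9 × 0.03349 = 3.413 μSv/h.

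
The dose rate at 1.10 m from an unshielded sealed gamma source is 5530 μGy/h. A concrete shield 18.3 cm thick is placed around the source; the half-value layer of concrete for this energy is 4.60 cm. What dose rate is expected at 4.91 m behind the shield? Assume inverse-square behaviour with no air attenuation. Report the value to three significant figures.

Distance alone: (1.10/4.91)² = 0.05019, so 5530 × 0.05019 = 277.6 μGy/h.
Shield: 18.3/4.60 = 3.978 half-value layers → attenuation 2^(−3.978) = 0.06346.
Combined: 277.6 × 0.06346 = 17.62 μGy/h.

17.6 μGy/h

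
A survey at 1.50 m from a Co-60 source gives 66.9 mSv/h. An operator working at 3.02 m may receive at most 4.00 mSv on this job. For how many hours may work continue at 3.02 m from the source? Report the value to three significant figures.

Applying the 1/r² law, rate at 3.02 m:
(1.50/3.02)² = 0.2467, so 66.9 × 0.2467 = 16.50 mSv/h.
Stay time = 4.00 mSv ÷ 16.50 mSv/h = 0.2424 h.

0.242 h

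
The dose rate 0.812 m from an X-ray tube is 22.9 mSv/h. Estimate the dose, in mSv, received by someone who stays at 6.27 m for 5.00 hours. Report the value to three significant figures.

1.92 mSv

Since intensity falls as 1/r², rate at 6.27 m:
22.9 × (0.812/6.27)² = 22.9 × 0.01677 = 0.3840 mSv/h.
Dose = rate × time = 0.3840 mSv/h × 5.000 h = 1.920 mSv.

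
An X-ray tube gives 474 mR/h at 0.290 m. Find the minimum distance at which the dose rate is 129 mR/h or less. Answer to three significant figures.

0.556 m

Intensity scales as (d₁/d₂)², so d₂ = d₁·√(I₁/I₂).
I₁/I₂ = 474/129 = 3.674, so d₂ = 0.290 × √3.674 = 0.5559 m.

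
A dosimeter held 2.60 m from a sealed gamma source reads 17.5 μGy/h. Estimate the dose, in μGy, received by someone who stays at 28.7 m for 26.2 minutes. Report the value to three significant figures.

Intensity scales as (d₁/d₂)², so rate at 28.7 m:
17.5 × (2.60/28.7)² = 17.5 × 0.008207 = 0.1436 μGy/h.
Dose = rate × time = 0.1436 μGy/h × 0.4367 h = 0.06271 μGy.

0.0627 μGy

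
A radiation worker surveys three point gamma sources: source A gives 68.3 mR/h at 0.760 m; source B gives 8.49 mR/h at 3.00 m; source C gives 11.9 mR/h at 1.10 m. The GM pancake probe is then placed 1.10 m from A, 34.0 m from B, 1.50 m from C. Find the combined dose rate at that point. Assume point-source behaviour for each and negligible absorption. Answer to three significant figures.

By superposition, sum each source's inverse-square contribution:
A: 68.3 × (0.760/1.10)² = 32.60 mR/h
B: 8.49 × (3.00/34.0)² = 0.06610 mR/h
C: 11.9 × (1.10/1.50)² = 6.400 mR/h
Total = 32.60 + 0.06610 + 6.400 = 39.07 mR/h.

39.1 mR/h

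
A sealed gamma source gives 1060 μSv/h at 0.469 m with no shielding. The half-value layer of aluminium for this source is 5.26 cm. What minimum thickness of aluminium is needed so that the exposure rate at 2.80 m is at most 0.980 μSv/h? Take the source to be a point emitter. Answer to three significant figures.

At 2.80 m, distance alone gives 1060 × (0.469/2.80)² = 1060 × 0.02806 = 29.74 μSv/h.
Further attenuation needed: 29.74/0.980 = 30.35.
n = log₂(30.35) = 4.924 half-value layers.
Thickness = 4.924 × 5.26 cm = 25.90 cm.

25.9 cm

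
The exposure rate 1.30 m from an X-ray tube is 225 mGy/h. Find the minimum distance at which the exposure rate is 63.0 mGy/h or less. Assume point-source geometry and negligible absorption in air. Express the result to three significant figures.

2.46 m

Applying the 1/r² law, d₂ = d₁·√(I₁/I₂).
I₁/I₂ = 225/63.0 = 3.571, so d₂ = 1.30 × √3.571 = 2.457 m.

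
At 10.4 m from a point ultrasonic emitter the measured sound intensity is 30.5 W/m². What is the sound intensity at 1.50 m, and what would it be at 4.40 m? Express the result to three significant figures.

Intensity scales as (d₁/d₂)², so
At 1.50 m: (10.4/1.50)² = 48.07, so 30.5 × 48.07 = 1466 W/m²
At 4.40 m: (1.50/4.40)² = 0.1162, so 1466 × 0.1162 = 170.3 W/m².

1470 W/m²; 170 W/m²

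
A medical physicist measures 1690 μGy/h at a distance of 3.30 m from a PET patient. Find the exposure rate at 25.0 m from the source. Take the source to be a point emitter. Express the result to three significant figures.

Since intensity falls as 1/r², the rate at 25.0 m is
1690 × (3.30/25.0)² = 1690 × 0.01742 = 29.44 μGy/h.

29.4 μGy/h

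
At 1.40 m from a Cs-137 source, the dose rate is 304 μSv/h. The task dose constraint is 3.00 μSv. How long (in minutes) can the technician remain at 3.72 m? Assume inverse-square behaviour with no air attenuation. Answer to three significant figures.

4.18 min

Using I₁d₁² = I₂d₂², rate at 3.72 m:
(1.40/3.72)² = 0.1416, so 304 × 0.1416 = 43.05 μSv/h.
Stay time = 3.00 μSv ÷ 43.05 μSv/h = 0.06969 h = 4.181 min.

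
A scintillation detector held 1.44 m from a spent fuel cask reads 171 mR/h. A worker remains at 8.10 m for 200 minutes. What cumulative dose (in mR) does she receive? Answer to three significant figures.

18.0 mR

Applying the 1/r² law, rate at 8.10 m:
171 × (1.44/8.10)² = 171 × 0.03160 = 5.404 mR/h.
Dose = rate × time = 5.404 mR/h × 3.333 h = 18.01 mR.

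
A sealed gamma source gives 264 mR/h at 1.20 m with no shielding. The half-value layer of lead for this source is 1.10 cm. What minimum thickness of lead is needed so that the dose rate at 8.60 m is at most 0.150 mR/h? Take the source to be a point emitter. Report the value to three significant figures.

5.61 cm

At 8.60 m, distance alone gives 264 × (1.20/8.60)² = 264 × 0.01947 = 5.140 mR/h.
Further attenuation needed: 5.140/0.150 = 34.27.
n = log₂(34.27) = 5.099 half-value layers.
Thickness = 5.099 × 1.10 cm = 5.609 cm.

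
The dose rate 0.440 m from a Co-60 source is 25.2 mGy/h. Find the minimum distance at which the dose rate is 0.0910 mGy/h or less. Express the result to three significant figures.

7.32 m

Since intensity falls as 1/r², d₂ = d₁·√(I₁/I₂).
I₁/I₂ = 25.2/0.0910 = 276.9, so d₂ = 0.440 × √276.9 = 7.322 m.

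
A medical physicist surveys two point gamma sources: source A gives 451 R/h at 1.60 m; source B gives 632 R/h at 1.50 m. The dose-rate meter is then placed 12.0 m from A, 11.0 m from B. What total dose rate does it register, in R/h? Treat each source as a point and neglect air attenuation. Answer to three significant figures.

19.8 R/h

Each source contributes Iᵢ·(dᵢ/rᵢ)²; contributions add.
A: 451 × (1.60/12.0)² = 8.018 R/h
B: 632 × (1.50/11.0)² = 11.75 R/h
Total = 8.018 + 11.75 = 19.77 R/h.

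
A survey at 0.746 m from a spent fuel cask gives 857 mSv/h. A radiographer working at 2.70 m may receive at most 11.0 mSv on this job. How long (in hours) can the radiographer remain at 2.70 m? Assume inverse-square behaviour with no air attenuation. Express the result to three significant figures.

0.168 h

Intensity scales as (d₁/d₂)², so rate at 2.70 m:
(0.746/2.70)² = 0.07634, so 857 × 0.07634 = 65.42 mSv/h.
Stay time = 11.0 mSv ÷ 65.42 mSv/h = 0.1681 h.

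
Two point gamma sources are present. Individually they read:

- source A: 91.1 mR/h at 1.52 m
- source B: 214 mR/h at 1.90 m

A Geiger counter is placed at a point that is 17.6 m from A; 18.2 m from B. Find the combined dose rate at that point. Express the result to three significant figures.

By superposition, sum each source's inverse-square contribution:
A: 91.1 × (1.52/17.6)² = 0.6795 mR/h
B: 214 × (1.90/18.2)² = 2.332 mR/h
Total = 0.6795 + 2.332 = 3.011 mR/h.

3.01 mR/h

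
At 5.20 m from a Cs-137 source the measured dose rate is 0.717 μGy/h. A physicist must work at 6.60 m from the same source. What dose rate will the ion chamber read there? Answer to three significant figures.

Since intensity falls as 1/r², scaling from 5.20 m to 6.60 m:
0.717 × (5.20/6.60)² = 0.717 × 0.6208 = 0.4451 μGy/h.

0.445 μGy/h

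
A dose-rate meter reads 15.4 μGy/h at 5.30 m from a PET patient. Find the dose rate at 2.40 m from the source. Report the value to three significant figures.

Applying the 1/r² law, the rate at 2.40 m is
(5.30/2.40)² = 4.877, so 15.4 × 4.877 = 75.11 μGy/h.

75.1 μGy/h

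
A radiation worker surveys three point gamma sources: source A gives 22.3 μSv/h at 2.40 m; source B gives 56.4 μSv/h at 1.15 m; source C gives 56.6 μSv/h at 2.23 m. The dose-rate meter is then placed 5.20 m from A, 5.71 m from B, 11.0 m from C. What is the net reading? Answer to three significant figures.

9.36 μSv/h

By superposition, sum each source's inverse-square contribution:
A: 22.3 × (2.40/5.20)² = 4.750 μSv/h
B: 56.4 × (1.15/5.71)² = 2.288 μSv/h
C: 56.6 × (2.23/11.0)² = 2.326 μSv/h
Total = 4.750 + 2.288 + 2.326 = 9.364 μSv/h.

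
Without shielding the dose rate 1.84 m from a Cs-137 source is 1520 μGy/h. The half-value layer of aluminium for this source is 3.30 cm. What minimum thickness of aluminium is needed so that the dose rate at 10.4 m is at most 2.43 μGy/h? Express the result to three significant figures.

At 10.4 m, distance alone gives 1520 × (1.84/10.4)² = 1520 × 0.03130 = 47.58 μGy/h.
Further attenuation needed: 47.58/2.43 = 19.58.
n = log₂(19.58) = 4.291 half-value layers.
Thickness = 4.291 × 3.30 cm = 14.16 cm.

14.2 cm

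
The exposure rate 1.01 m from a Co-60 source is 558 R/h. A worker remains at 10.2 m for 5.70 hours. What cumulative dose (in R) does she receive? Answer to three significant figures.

Intensity scales as (d₁/d₂)², so rate at 10.2 m:
558 × (1.01/10.2)² = 558 × 0.009805 = 5.471 R/h.
Dose = rate × time = 5.471 R/h × 5.700 h = 31.18 R.

31.2 R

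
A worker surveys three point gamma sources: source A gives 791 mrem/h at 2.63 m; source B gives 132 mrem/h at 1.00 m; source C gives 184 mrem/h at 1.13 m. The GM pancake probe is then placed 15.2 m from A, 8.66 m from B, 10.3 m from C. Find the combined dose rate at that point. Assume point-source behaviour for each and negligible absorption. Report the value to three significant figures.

27.7 mrem/h

Each source contributes Iᵢ·(dᵢ/rᵢ)²; contributions add.
A: 791 × (2.63/15.2)² = 23.68 mrem/h
B: 132 × (1.00/8.66)² = 1.760 mrem/h
C: 184 × (1.13/10.3)² = 2.215 mrem/h
Total = 23.68 + 1.760 + 2.215 = 27.66 mrem/h.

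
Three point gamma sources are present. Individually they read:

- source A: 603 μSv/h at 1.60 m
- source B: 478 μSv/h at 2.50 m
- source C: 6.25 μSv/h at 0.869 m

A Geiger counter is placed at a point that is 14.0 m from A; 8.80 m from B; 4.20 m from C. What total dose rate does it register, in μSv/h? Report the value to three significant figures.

By superposition, sum each source's inverse-square contribution:
A: 603 × (1.60/14.0)² = 7.876 μSv/h
B: 478 × (2.50/8.80)² = 38.58 μSv/h
C: 6.25 × (0.869/4.20)² = 0.2676 μSv/h
Total = 7.876 + 38.58 + 0.2676 = 46.72 μSv/h.

46.7 μSv/h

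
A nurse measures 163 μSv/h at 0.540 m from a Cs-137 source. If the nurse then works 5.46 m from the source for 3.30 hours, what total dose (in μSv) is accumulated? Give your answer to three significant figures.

5.26 μSv

By the inverse-square law, rate at 5.46 m:
(0.540/5.46)² = 0.009781, so 163 × 0.009781 = 1.594 μSv/h.
Dose = rate × time = 1.594 μSv/h × 3.300 h = 5.260 μSv.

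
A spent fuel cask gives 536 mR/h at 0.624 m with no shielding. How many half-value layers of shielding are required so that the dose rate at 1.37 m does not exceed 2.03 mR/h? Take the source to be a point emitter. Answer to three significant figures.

5.78 half-value layers

At 1.37 m, distance alone gives (0.624/1.37)² = 0.2075, so 536 × 0.2075 = 111.2 mR/h.
Further attenuation needed: 111.2/2.03 = 54.78.
n = log₂(54.78) = 5.776 half-value layers.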